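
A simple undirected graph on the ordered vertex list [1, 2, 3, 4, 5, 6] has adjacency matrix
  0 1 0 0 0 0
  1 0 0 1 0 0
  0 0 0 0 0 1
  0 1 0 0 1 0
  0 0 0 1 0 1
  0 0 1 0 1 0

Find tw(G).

1

A width-1 tree decomposition is:
Bags: B1 = {3, 6}  B2 = {5, 6}  B3 = {4, 5}  B4 = {2, 4}  B5 = {1, 2}
Tree: B1–B2, B2–B3, B3–B4, B4–B5
Every bag has size at most 2, so the width is 2 − 1 = 1 and tw(G) ≤ 1. Any graph with an edge has treewidth ≥ 1, and G has the edge 3–6. The upper and lower bounds meet at 1, so that is the treewidth.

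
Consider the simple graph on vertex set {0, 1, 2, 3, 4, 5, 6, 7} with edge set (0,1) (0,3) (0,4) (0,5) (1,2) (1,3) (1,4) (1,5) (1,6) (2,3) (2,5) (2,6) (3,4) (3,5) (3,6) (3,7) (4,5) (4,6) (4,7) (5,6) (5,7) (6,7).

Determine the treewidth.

4

A width-4 tree decomposition is:
Bags: B1 = {1, 3, 4, 5, 6}  B2 = {1, 2, 3, 5, 6}  B3 = {3, 4, 5, 6, 7}  B4 = {0, 1, 3, 4, 5}
Tree: B1–B2, B1–B3, B1–B4
The largest bag has 5 vertices, giving width 4; this decomposition certifies tw(G) ≤ 4. On the other hand G contains the 5-clique {1, 2, 3, 5, 6}. A clique must lie in a single bag of any decomposition, so no decomposition can have width below 4. Hence tw(G) = 4 exactly.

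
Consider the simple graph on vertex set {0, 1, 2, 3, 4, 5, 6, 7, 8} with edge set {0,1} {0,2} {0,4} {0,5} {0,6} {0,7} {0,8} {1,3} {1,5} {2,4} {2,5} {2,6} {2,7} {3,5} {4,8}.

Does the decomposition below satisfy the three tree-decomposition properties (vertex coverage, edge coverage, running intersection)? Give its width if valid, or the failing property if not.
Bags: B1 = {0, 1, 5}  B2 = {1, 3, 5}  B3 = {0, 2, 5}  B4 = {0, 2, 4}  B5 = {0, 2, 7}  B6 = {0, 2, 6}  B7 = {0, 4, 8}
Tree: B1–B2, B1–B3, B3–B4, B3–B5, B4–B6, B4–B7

Vertex coverage: the bags together contain {0, 1, 2, 3, 4, 5, 6, 7, 8}, the full vertex set. Edge coverage: each edge of G has both endpoints in at least one bag. Running intersection: for every vertex, the bags containing it form a connected subtree. All three properties hold, so this is a valid tree decomposition of width max|bag| − 1 = 2, and hence tw(G) ≤ 2.

Yes; width 2.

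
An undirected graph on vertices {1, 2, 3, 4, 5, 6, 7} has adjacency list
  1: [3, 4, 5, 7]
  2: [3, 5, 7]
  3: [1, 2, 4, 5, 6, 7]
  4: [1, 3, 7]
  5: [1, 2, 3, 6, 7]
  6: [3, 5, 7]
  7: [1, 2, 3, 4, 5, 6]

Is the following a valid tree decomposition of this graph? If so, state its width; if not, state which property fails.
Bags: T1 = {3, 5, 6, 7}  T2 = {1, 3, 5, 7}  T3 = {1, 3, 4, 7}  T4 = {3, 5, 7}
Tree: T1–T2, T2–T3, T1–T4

A tree decomposition must satisfy three properties: every vertex lies in some bag; for every edge, both endpoints lie together in some bag; and for every vertex, the bags containing it form a connected subtree. Here vertex 2 appears in no bag, so the decomposition is invalid.

No — vertex 2 appears in no bag.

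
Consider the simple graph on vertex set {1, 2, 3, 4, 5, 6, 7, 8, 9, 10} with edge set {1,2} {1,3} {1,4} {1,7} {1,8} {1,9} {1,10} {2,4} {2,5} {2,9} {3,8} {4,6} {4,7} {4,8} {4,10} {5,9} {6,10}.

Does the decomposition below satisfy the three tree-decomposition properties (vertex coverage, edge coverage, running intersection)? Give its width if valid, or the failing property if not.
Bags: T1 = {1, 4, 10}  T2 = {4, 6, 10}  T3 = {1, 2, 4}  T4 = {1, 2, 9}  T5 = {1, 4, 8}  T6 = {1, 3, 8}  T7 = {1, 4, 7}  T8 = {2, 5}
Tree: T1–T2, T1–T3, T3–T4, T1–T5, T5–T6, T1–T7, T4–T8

A tree decomposition must satisfy three properties: every vertex lies in some bag; for every edge, both endpoints lie together in some bag; and for every vertex, the bags containing it form a connected subtree. Here edge (9,5) lies in no bag, so the decomposition is invalid.

No — edge (9,5) lies in no bag.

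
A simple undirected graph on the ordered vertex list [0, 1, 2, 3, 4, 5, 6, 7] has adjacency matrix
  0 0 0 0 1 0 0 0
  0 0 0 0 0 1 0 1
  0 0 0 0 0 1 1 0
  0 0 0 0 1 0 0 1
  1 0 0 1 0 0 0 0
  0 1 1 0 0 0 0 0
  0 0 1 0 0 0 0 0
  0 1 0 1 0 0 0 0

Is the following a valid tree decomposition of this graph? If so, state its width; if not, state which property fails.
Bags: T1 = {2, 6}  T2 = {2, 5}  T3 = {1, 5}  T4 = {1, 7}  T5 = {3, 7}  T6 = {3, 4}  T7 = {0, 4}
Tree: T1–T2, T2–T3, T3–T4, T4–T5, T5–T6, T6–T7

Yes; width 1.

Every vertex of G appears in some bag (union = {0, 1, 2, 3, 4, 5, 6, 7}); every edge is covered by a bag; and for each vertex v the set of bags containing v is connected in the bag tree. The decomposition is therefore valid. The largest bag has 2 vertices, so the width is 1.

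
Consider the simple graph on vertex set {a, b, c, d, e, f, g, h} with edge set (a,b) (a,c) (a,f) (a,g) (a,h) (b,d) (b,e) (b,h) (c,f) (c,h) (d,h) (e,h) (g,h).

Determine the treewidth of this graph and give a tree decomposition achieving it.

Treewidth 2.
One such decomposition:
Bags: B1 = {a, g, h}  B2 = {a, c, h}  B3 = {a, c, f}  B4 = {a, b, h}  B5 = {b, e, h}  B6 = {b, d, h}
Tree: B1–B2, B2–B3, B1–B4, B4–B5, B4–B6

Every bag has size at most 3, so the width is 3 − 1 = 2 and tw(G) ≤ 2. On the other hand G contains the 3-clique {a, g, h}. A clique must lie in a single bag of any decomposition, so no decomposition can have width below 2. The upper and lower bounds meet at 2, so that is the treewidth.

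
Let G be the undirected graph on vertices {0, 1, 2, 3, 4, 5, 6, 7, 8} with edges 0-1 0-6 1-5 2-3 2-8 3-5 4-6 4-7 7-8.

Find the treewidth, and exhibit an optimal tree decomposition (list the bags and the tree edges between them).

Every bag has size at most 3, so the width is 3 − 1 = 2 and tw(G) ≤ 2. Since 1–5–3–2–8–7–4–6–0–1 is a cycle in G, G is not acyclic. Forests are exactly the graphs of treewidth ≤ 1, so tw(G) ≥ 2. Combining the bounds, tw(G) = 2.

Treewidth 2.
One optimal decomposition is:
Bags: B1 = {1, 3, 5}  B2 = {1, 2, 3}  B3 = {1, 2, 8}  B4 = {1, 7, 8}  B5 = {1, 4, 7}  B6 = {1, 4, 6}  B7 = {0, 1, 6}
Tree: B1–B2, B2–B3, B3–B4, B4–B5, B5–B6, B6–B7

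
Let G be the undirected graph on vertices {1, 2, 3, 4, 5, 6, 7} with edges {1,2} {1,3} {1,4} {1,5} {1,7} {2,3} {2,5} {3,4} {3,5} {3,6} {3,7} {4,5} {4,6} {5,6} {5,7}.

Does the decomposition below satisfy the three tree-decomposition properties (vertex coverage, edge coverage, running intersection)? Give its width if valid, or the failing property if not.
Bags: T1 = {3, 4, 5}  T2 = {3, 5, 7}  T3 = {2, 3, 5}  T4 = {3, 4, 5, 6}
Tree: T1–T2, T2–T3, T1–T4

A tree decomposition must satisfy three properties: every vertex lies in some bag; for every edge, both endpoints lie together in some bag; and for every vertex, the bags containing it form a connected subtree. Here vertex 1 appears in no bag, so the decomposition is invalid.

No — vertex 1 appears in no bag.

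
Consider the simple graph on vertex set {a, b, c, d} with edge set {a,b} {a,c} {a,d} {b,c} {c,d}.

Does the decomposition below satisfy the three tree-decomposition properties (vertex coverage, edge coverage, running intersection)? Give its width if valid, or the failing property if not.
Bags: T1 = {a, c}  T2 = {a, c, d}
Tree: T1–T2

No — vertex b appears in no bag.

A tree decomposition must satisfy three properties: every vertex lies in some bag; for every edge, both endpoints lie together in some bag; and for every vertex, the bags containing it form a connected subtree. Here vertex b appears in no bag, so the decomposition is invalid.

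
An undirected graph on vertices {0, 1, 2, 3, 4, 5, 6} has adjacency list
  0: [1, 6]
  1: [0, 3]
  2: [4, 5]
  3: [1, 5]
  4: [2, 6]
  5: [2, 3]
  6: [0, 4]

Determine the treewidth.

A width-2 tree decomposition is:
Bags: B1 = {1, 3, 5}  B2 = {0, 1, 5}  B3 = {0, 5, 6}  B4 = {4, 5, 6}  B5 = {2, 4, 5}
Tree: B1–B2, B2–B3, B3–B4, B4–B5
The largest bag has 3 vertices, giving width 2; this decomposition certifies tw(G) ≤ 2. The edges 5–3–1–0–6–4–2–5 form a cycle, so G is not a tree and its treewidth is at least 2. Combining the bounds, tw(G) = 2.

2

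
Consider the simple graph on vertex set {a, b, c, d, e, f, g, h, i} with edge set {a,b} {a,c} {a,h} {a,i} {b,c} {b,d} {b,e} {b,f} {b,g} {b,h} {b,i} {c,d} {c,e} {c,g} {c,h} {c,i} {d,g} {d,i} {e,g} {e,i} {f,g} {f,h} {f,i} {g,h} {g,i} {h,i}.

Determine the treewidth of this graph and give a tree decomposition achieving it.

Treewidth 4.
One optimal decomposition is:
Bags: B1 = {b, c, g, h, i}  B2 = {b, f, g, h, i}  B3 = {b, c, d, g, i}  B4 = {a, b, c, h, i}  B5 = {b, c, e, g, i}
Tree: B1–B2, B1–B3, B1–B4, B3–B5

The largest bag has 5 vertices, giving width 4; this decomposition certifies tw(G) ≤ 4. On the other hand G contains the 5-clique {b, c, d, g, i}. A clique must lie in a single bag of any decomposition, so no decomposition can have width below 4. Hence tw(G) = 4 exactly.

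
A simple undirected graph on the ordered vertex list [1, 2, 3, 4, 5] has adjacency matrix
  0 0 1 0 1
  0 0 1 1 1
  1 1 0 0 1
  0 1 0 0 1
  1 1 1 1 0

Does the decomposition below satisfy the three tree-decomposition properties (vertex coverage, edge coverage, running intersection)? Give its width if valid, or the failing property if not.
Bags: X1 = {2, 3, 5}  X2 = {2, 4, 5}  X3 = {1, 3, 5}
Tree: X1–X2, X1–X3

Checking the three conditions: (i) the bags cover all of {1, 2, 3, 4, 5}; (ii) for each edge, some bag contains both endpoints; (iii) the bags containing any fixed vertex form a subtree. All hold, so the decomposition is valid with width 3 − 1 = 2.

Yes; width 2.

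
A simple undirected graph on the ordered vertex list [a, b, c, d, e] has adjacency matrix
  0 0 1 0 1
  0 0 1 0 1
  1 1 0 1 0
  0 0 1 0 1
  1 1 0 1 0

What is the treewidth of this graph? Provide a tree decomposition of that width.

The largest bag has 3 vertices, giving width 2; this decomposition certifies tw(G) ≤ 2. Since e–a–c–b–e is a cycle in G, G is not acyclic. Forests are exactly the graphs of treewidth ≤ 1, so tw(G) ≥ 2. Combining the bounds, tw(G) = 2.

Treewidth 2.
Bags: B1 = {a, c, e}  B2 = {b, c, e}  B3 = {c, d, e}
Tree: B1–B2, B2–B3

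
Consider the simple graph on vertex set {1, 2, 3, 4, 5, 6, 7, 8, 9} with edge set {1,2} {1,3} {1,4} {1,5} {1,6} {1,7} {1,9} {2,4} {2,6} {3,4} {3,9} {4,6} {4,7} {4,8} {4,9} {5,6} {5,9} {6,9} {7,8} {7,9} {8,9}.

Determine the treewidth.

A width-3 tree decomposition is:
Bags: B1 = {1, 3, 4, 9}  B2 = {1, 4, 6, 9}  B3 = {1, 2, 4, 6}  B4 = {1, 4, 7, 9}  B5 = {4, 7, 8, 9}  B6 = {1, 5, 6, 9}
Tree: B1–B2, B2–B3, B2–B4, B4–B5, B2–B6
The largest bag has 4 vertices, giving width 3; this decomposition certifies tw(G) ≤ 3. For the lower bound, the 4 vertices {4, 7, 8, 9} are pairwise adjacent, and any tree decomposition puts a clique entirely inside one bag — forcing width ≥ 3. The upper and lower bounds meet at 3, so that is the treewidth.

3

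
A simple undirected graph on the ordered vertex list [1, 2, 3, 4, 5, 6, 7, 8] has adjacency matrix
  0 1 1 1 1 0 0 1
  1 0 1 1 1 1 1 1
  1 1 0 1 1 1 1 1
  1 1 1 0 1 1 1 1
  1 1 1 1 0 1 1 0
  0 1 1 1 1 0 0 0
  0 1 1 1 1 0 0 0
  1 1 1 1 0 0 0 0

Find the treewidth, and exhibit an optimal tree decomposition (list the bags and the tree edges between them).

Treewidth 4.
One optimal decomposition is:
Bags: B1 = {1, 2, 3, 4, 5}  B2 = {1, 2, 3, 4, 8}  B3 = {2, 3, 4, 5, 7}  B4 = {2, 3, 4, 5, 6}
Tree: B1–B2, B1–B3, B1–B4

The largest bag has 5 vertices, giving width 4; this decomposition certifies tw(G) ≤ 4. Conversely, {1, 2, 3, 4, 8} is a clique of size 5, and the vertices of any clique must share a bag in every tree decomposition; so some bag has ≥ 5 vertices and tw(G) ≥ 4. Therefore the treewidth is 4.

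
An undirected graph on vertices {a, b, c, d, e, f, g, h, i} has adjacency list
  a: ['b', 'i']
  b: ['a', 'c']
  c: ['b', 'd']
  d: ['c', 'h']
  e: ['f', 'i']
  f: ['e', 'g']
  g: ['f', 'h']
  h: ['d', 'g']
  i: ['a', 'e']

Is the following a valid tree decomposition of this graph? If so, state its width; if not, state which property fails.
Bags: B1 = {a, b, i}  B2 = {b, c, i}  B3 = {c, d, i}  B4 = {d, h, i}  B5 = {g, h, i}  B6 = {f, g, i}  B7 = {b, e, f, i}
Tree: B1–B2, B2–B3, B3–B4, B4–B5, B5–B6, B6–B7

A tree decomposition must satisfy three properties: every vertex lies in some bag; for every edge, both endpoints lie together in some bag; and for every vertex, the bags containing it form a connected subtree. Here bags containing vertex b are not connected in the tree, so the decomposition is invalid.

No — bags containing vertex b are not connected in the tree.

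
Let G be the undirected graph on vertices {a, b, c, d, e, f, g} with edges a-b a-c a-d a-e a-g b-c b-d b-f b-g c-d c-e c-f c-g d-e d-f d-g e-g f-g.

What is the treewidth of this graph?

4

A width-4 tree decomposition is:
Bags: B1 = {b, c, d, f, g}  B2 = {a, b, c, d, g}  B3 = {a, c, d, e, g}
Tree: B1–B2, B2–B3
Every bag has size at most 5, so the width is 5 − 1 = 4 and tw(G) ≤ 4. On the other hand G contains the 5-clique {b, c, d, f, g}. A clique must lie in a single bag of any decomposition, so no decomposition can have width below 4. The upper and lower bounds meet at 4, so that is the treewidth.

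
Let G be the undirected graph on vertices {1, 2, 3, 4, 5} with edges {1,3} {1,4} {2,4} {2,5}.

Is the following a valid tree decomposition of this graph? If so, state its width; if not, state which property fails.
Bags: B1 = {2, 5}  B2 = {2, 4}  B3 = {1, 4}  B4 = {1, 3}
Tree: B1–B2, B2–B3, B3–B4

Every vertex of G appears in some bag (union = {1, 2, 3, 4, 5}); every edge is covered by a bag; and for each vertex v the set of bags containing v is connected in the bag tree. The decomposition is therefore valid. The largest bag has 2 vertices, so the width is 1.

Yes; width 1.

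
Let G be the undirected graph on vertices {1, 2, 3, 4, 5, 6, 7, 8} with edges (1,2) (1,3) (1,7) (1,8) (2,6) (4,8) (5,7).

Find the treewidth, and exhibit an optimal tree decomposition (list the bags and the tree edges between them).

Every bag has size at most 2, so the width is 2 − 1 = 1 and tw(G) ≤ 1. Since G has at least one edge (e.g. 8–1), it is not an edgeless graph, so tw(G) ≥ 1. Hence tw(G) = 1 exactly.

Treewidth 1.
One such decomposition:
Bags: B1 = {1, 8}  B2 = {1, 2}  B3 = {1, 7}  B4 = {2, 6}  B5 = {5, 7}  B6 = {4, 8}  B7 = {1, 3}
Tree: B1–B2, B1–B3, B2–B4, B3–B5, B1–B6, B1–B7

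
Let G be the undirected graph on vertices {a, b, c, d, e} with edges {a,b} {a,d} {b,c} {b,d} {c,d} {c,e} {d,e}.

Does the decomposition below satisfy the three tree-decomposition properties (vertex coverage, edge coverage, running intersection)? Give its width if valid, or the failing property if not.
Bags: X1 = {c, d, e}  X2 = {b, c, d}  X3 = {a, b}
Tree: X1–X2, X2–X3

A tree decomposition must satisfy three properties: every vertex lies in some bag; for every edge, both endpoints lie together in some bag; and for every vertex, the bags containing it form a connected subtree. Here edge (d,a) lies in no bag, so the decomposition is invalid.

No — edge (d,a) lies in no bag.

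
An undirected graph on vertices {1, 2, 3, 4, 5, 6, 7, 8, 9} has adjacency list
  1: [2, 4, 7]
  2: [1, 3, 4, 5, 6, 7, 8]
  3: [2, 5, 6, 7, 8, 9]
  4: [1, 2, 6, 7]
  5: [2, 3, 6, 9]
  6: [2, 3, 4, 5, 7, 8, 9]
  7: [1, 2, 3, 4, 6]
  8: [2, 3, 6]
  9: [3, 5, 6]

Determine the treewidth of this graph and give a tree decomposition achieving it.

Treewidth 3.
Bags: B1 = {2, 3, 5, 6}  B2 = {2, 3, 6, 7}  B3 = {3, 5, 6, 9}  B4 = {2, 4, 6, 7}  B5 = {2, 3, 6, 8}  B6 = {1, 2, 4, 7}
Tree: B1–B2, B1–B3, B2–B4, B1–B5, B4–B6

Every bag has size at most 4, so the width is 4 − 1 = 3 and tw(G) ≤ 3. On the other hand G contains the 4-clique {3, 5, 6, 9}. A clique must lie in a single bag of any decomposition, so no decomposition can have width below 3. Hence tw(G) = 3 exactly.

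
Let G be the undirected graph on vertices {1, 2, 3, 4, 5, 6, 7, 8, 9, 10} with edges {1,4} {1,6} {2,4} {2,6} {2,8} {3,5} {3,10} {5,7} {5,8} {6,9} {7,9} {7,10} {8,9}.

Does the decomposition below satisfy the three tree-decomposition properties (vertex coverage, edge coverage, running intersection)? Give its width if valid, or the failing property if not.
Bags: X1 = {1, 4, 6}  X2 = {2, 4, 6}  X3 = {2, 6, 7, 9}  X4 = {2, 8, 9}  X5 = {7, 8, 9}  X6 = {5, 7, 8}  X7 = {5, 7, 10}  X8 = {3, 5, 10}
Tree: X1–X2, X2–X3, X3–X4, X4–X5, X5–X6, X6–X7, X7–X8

A tree decomposition must satisfy three properties: every vertex lies in some bag; for every edge, both endpoints lie together in some bag; and for every vertex, the bags containing it form a connected subtree. Here bags containing vertex 7 are not connected in the tree, so the decomposition is invalid.

No — bags containing vertex 7 are not connected in the tree.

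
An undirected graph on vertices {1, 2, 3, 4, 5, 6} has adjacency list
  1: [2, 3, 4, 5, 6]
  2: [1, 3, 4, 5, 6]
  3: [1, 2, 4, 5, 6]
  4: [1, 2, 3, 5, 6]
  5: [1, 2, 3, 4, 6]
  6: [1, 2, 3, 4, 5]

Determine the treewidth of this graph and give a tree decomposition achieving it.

Treewidth 5.
One optimal decomposition is:
Bags: B1 = {1, 2, 3, 4, 5, 6}
Tree: (single bag)

With just one bag of size 6, the width is 6 − 1 = 5, so tw(G) ≤ 5. For the lower bound, the 6 vertices {1, 2, 3, 4, 5, 6} are pairwise adjacent, and any tree decomposition puts a clique entirely inside one bag — forcing width ≥ 5. Combining the bounds, tw(G) = 5.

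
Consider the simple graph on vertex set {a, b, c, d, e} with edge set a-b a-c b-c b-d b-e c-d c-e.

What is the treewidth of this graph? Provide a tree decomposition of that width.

Treewidth 2.
One optimal decomposition is:
Bags: B1 = {a, b, c}  B2 = {b, c, e}  B3 = {b, c, d}
Tree: B1–B2, B1–B3

The largest bag has 3 vertices, giving width 2; this decomposition certifies tw(G) ≤ 2. For the lower bound, the 3 vertices {b, c, d} are pairwise adjacent, and any tree decomposition puts a clique entirely inside one bag — forcing width ≥ 2. Hence tw(G) = 2 exactly.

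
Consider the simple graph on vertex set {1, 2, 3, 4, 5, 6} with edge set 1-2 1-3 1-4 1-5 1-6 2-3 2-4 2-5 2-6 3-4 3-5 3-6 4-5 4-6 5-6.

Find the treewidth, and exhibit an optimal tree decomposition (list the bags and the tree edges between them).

Treewidth 5.
Bags: B1 = {1, 2, 3, 4, 5, 6}
Tree: (single bag)

A single bag containing all 6 vertices is trivially a valid decomposition of width 5. For the lower bound, the 6 vertices {1, 2, 3, 4, 5, 6} are pairwise adjacent, and any tree decomposition puts a clique entirely inside one bag — forcing width ≥ 5. Combining the bounds, tw(G) = 5.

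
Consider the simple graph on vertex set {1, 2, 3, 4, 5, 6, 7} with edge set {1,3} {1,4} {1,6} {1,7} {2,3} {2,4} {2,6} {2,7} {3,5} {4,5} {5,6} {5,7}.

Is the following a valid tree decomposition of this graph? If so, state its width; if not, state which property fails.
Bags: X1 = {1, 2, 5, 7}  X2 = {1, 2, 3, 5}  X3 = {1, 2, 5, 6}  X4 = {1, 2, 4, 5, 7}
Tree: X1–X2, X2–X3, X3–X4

No — bags containing vertex 7 are not connected in the tree.

A tree decomposition must satisfy three properties: every vertex lies in some bag; for every edge, both endpoints lie together in some bag; and for every vertex, the bags containing it form a connected subtree. Here bags containing vertex 7 are not connected in the tree, so the decomposition is invalid.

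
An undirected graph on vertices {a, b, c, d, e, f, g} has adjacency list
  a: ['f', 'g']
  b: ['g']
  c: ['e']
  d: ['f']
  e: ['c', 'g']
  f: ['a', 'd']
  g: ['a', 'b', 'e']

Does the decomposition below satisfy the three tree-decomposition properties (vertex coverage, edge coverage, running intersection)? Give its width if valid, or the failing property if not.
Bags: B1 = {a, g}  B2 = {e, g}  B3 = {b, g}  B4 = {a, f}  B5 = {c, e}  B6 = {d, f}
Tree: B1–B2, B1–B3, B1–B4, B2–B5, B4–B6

Yes; width 1.

Checking the three conditions: (i) the bags cover all of {a, b, c, d, e, f, g}; (ii) for each edge, some bag contains both endpoints; (iii) the bags containing any fixed vertex form a subtree. All hold, so the decomposition is valid with width 2 − 1 = 1.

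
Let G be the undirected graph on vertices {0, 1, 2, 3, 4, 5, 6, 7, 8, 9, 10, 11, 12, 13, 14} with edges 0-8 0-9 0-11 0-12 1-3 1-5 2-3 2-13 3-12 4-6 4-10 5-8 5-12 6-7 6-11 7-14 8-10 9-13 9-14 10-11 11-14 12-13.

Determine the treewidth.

3

A width-3 tree decomposition is:
Bags: B1 = {1, 2, 3, 13}  B2 = {1, 3, 12, 13}  B3 = {1, 5, 12, 13}  B4 = {5, 9, 12, 13}  B5 = {0, 5, 9, 12}  B6 = {0, 5, 8, 9}  B7 = {0, 8, 9, 14}  B8 = {0, 8, 11, 14}  B9 = {8, 10, 11, 14}  B10 = {7, 10, 11, 14}  B11 = {6, 7, 10, 11}  B12 = {4, 6, 7, 10}
Tree: B1–B2, B2–B3, B3–B4, B4–B5, B5–B6, B6–B7, B7–B8, B8–B9, B9–B10, B10–B11, B11–B12
Every bag has size at most 4, so the width is 4 − 1 = 3 and tw(G) ≤ 3. For the lower bound: the 4 vertex sets {1,2,3}, {13}, {12}, {0,5,8,9} are disjoint, each induces a connected subgraph, and every pair is joined by at least one edge of G. Contracting each set to a single vertex therefore yields K_{4} as a minor, and since treewidth is minor-monotone, tw(G) ≥ tw(K_{4}) = 3. Therefore the treewidth is 3.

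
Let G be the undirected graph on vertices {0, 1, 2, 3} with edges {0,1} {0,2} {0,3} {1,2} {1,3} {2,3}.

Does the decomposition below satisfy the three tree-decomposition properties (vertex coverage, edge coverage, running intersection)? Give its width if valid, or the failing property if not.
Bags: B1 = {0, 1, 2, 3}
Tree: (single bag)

Vertex coverage: the bags together contain {0, 1, 2, 3}, the full vertex set. Edge coverage: each edge of G has both endpoints in at least one bag. Running intersection: for every vertex, the bags containing it form a connected subtree. All three properties hold, so this is a valid tree decomposition of width max|bag| − 1 = 3, and hence tw(G) ≤ 3.

Yes; width 3.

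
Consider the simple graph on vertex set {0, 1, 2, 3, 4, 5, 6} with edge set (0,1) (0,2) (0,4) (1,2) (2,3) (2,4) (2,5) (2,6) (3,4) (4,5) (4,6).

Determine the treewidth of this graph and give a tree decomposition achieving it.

Treewidth 2.
One such decomposition:
Bags: B1 = {0, 2, 4}  B2 = {2, 4, 6}  B3 = {2, 4, 5}  B4 = {2, 3, 4}  B5 = {0, 1, 2}
Tree: B1–B2, B1–B3, B3–B4, B1–B5

Each bag holds 3 vertices, so the decomposition has width 2, which upper-bounds the treewidth. Conversely, {0, 1, 2} is a clique of size 3, and the vertices of any clique must share a bag in every tree decomposition; so some bag has ≥ 3 vertices and tw(G) ≥ 2. Combining the bounds, tw(G) = 2.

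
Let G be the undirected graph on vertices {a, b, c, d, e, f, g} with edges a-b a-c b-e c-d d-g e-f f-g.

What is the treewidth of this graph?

A width-2 tree decomposition is:
Bags: B1 = {c, d, g}  B2 = {c, f, g}  B3 = {c, e, f}  B4 = {b, c, e}  B5 = {a, b, c}
Tree: B1–B2, B2–B3, B3–B4, B4–B5
Each bag holds 3 vertices, so the decomposition has width 2, which upper-bounds the treewidth. For the lower bound, G contains the cycle c–d–g–f–e–b–a–c, so G is not a forest; only forests have treewidth ≤ 1, hence tw(G) ≥ 2. The upper and lower bounds meet at 2, so that is the treewidth.

2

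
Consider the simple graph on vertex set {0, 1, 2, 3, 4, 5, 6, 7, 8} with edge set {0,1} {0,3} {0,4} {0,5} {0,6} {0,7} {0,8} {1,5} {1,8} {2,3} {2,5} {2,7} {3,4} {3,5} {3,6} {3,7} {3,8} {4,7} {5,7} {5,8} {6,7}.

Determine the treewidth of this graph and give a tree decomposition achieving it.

The largest bag has 4 vertices, giving width 3; this decomposition certifies tw(G) ≤ 3. For the lower bound, the 4 vertices {0, 1, 5, 8} are pairwise adjacent, and any tree decomposition puts a clique entirely inside one bag — forcing width ≥ 3. Hence tw(G) = 3 exactly.

Treewidth 3.
One such decomposition:
Bags: B1 = {0, 3, 5, 8}  B2 = {0, 3, 5, 7}  B3 = {0, 3, 4, 7}  B4 = {0, 3, 6, 7}  B5 = {2, 3, 5, 7}  B6 = {0, 1, 5, 8}
Tree: B1–B2, B2–B3, B3–B4, B2–B5, B1–B6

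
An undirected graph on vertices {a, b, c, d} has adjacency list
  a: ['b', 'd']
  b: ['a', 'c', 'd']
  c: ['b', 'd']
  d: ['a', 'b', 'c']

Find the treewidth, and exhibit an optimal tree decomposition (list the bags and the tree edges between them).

Every bag has size at most 3, so the width is 3 − 1 = 2 and tw(G) ≤ 2. Conversely, {b, c, d} is a clique of size 3, and the vertices of any clique must share a bag in every tree decomposition; so some bag has ≥ 3 vertices and tw(G) ≥ 2. Combining the bounds, tw(G) = 2.

Treewidth 2.
Bags: B1 = {a, b, d}  B2 = {b, c, d}
Tree: B1–B2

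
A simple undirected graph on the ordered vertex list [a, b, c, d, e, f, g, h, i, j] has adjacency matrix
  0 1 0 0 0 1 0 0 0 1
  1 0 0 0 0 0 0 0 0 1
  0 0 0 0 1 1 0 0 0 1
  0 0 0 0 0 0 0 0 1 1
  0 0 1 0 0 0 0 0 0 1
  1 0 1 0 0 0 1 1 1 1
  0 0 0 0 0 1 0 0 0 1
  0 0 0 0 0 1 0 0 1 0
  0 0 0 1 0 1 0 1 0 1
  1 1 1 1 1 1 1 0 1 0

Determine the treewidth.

A width-2 tree decomposition is:
Bags: B1 = {a, f, j}  B2 = {c, f, j}  B3 = {c, e, j}  B4 = {f, i, j}  B5 = {d, i, j}  B6 = {a, b, j}  B7 = {f, h, i}  B8 = {f, g, j}
Tree: B1–B2, B2–B3, B1–B4, B4–B5, B1–B6, B4–B7, B1–B8
Every bag has size at most 3, so the width is 3 − 1 = 2 and tw(G) ≤ 2. On the other hand G contains the 3-clique {d, i, j}. A clique must lie in a single bag of any decomposition, so no decomposition can have width below 2. Combining the bounds, tw(G) = 2.

2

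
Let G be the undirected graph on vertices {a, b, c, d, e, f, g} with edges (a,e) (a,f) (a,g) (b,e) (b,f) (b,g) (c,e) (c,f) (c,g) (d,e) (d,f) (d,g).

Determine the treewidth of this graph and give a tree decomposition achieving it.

The largest bag has 4 vertices, giving width 3; this decomposition certifies tw(G) ≤ 3. For the lower bound: the 4 vertex sets {b,e}, {d,g}, {f}, {c} are disjoint, each induces a connected subgraph, and every pair is joined by at least one edge of G. Contracting each set to a single vertex therefore yields K_{4} as a minor, and since treewidth is minor-monotone, tw(G) ≥ tw(K_{4}) = 3. The upper and lower bounds meet at 3, so that is the treewidth.

Treewidth 3.
One such decomposition:
Bags: B1 = {b, e, f, g}  B2 = {d, e, f, g}  B3 = {c, e, f, g}  B4 = {a, e, f, g}
Tree: B1–B2, B2–B3, B3–B4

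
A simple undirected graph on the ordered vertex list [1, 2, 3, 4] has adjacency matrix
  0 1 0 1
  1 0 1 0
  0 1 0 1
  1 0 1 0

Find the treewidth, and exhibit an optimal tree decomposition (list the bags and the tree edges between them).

Every bag has size at most 3, so the width is 3 − 1 = 2 and tw(G) ≤ 2. For the lower bound, G contains the cycle 2–1–4–3–2, so G is not a forest; only forests have treewidth ≤ 1, hence tw(G) ≥ 2. Combining the bounds, tw(G) = 2.

Treewidth 2.
One optimal decomposition is:
Bags: B1 = {1, 2, 4}  B2 = {2, 3, 4}
Tree: B1–B2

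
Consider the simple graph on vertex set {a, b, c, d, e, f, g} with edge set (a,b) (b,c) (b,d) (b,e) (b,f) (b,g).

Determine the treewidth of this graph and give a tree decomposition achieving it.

Each bag holds 2 vertices, so the decomposition has width 1, which upper-bounds the treewidth. Since G has at least one edge (e.g. b–g), it is not an edgeless graph, so tw(G) ≥ 1. The upper and lower bounds meet at 1, so that is the treewidth.

Treewidth 1.
One such decomposition:
Bags: B1 = {b, g}  B2 = {b, c}  B3 = {a, b}  B4 = {b, f}  B5 = {b, d}  B6 = {b, e}
Tree: B1–B2, B2–B3, B2–B4, B2–B5, B4–B6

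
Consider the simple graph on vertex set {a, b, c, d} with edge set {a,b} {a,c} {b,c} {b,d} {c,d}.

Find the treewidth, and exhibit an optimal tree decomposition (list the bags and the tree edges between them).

Treewidth 2.
Bags: B1 = {a, b, c}  B2 = {b, c, d}
Tree: B1–B2

Every bag has size at most 3, so the width is 3 − 1 = 2 and tw(G) ≤ 2. On the other hand G contains the 3-clique {b, c, d}. A clique must lie in a single bag of any decomposition, so no decomposition can have width below 2. Hence tw(G) = 2 exactly.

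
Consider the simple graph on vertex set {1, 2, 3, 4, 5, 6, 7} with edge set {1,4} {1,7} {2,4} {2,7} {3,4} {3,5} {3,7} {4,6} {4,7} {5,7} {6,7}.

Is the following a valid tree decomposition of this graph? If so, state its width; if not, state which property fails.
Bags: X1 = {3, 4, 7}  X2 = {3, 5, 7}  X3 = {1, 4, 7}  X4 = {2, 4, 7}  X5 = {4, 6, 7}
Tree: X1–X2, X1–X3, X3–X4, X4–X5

Vertex coverage: the bags together contain {1, 2, 3, 4, 5, 6, 7}, the full vertex set. Edge coverage: each edge of G has both endpoints in at least one bag. Running intersection: for every vertex, the bags containing it form a connected subtree. All three properties hold, so this is a valid tree decomposition of width max|bag| − 1 = 2, and hence tw(G) ≤ 2.

Yes; width 2.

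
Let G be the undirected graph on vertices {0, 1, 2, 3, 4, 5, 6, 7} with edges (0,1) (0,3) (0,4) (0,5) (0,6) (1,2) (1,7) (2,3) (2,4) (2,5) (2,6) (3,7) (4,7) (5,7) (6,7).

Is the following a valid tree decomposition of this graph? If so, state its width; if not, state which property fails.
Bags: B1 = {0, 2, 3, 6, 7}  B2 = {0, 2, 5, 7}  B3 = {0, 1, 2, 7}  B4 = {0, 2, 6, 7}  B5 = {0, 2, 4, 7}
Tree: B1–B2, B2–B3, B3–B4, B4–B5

No — bags containing vertex 6 are not connected in the tree.

A tree decomposition must satisfy three properties: every vertex lies in some bag; for every edge, both endpoints lie together in some bag; and for every vertex, the bags containing it form a connected subtree. Here bags containing vertex 6 are not connected in the tree, so the decomposition is invalid.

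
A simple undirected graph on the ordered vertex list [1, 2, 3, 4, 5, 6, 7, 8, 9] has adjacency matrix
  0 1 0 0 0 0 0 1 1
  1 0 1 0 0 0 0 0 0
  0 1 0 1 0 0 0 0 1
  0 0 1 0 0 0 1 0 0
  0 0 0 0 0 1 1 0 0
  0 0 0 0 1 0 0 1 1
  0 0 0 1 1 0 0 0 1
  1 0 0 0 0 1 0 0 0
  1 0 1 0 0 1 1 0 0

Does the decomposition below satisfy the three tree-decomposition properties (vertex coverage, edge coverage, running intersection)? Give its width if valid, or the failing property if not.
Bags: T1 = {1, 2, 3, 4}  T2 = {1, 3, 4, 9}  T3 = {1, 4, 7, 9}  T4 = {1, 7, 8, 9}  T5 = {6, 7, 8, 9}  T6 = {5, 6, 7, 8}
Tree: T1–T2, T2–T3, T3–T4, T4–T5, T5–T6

Yes; width 3.

Every vertex of G appears in some bag (union = {1, 2, 3, 4, 5, 6, 7, 8, 9}); every edge is covered by a bag; and for each vertex v the set of bags containing v is connected in the bag tree. The decomposition is therefore valid. The largest bag has 4 vertices, so the width is 3.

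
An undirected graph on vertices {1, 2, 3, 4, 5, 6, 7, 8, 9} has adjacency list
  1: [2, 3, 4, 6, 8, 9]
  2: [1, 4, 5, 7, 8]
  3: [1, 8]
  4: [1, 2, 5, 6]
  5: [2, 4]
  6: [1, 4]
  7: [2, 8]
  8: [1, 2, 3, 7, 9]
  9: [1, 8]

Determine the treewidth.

2

A width-2 tree decomposition is:
Bags: B1 = {1, 8, 9}  B2 = {1, 2, 8}  B3 = {1, 2, 4}  B4 = {2, 4, 5}  B5 = {1, 3, 8}  B6 = {2, 7, 8}  B7 = {1, 4, 6}
Tree: B1–B2, B2–B3, B3–B4, B2–B5, B2–B6, B3–B7
Each bag holds 3 vertices, so the decomposition has width 2, which upper-bounds the treewidth. For the lower bound, the 3 vertices {1, 8, 9} are pairwise adjacent, and any tree decomposition puts a clique entirely inside one bag — forcing width ≥ 2. Hence tw(G) = 2 exactly.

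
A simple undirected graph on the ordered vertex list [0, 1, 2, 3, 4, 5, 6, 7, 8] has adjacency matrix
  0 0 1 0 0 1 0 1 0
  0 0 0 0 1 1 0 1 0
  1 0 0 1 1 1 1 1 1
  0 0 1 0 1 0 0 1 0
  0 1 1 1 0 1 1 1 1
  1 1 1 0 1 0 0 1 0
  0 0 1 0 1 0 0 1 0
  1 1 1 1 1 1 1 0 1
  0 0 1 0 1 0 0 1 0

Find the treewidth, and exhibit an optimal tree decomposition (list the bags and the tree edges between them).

The largest bag has 4 vertices, giving width 3; this decomposition certifies tw(G) ≤ 3. On the other hand G contains the 4-clique {1, 4, 5, 7}. A clique must lie in a single bag of any decomposition, so no decomposition can have width below 3. The upper and lower bounds meet at 3, so that is the treewidth.

Treewidth 3.
Bags: B1 = {2, 3, 4, 7}  B2 = {2, 4, 5, 7}  B3 = {0, 2, 5, 7}  B4 = {2, 4, 7, 8}  B5 = {1, 4, 5, 7}  B6 = {2, 4, 6, 7}
Tree: B1–B2, B2–B3, B2–B4, B2–B5, B1–B6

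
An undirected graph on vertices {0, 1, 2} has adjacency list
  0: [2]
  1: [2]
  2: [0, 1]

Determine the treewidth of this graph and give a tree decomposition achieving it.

Every bag has size at most 2, so the width is 2 − 1 = 1 and tw(G) ≤ 1. G has an edge, so its treewidth is at least 1. The upper and lower bounds meet at 1, so that is the treewidth.

Treewidth 1.
Bags: B1 = {0, 2}  B2 = {1, 2}
Tree: B1–B2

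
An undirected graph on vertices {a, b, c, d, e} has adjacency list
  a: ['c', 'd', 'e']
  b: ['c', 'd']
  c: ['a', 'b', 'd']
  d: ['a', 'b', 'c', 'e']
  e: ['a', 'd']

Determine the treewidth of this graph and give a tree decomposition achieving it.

Each bag holds 3 vertices, so the decomposition has width 2, which upper-bounds the treewidth. Conversely, {a, d, e} is a clique of size 3, and the vertices of any clique must share a bag in every tree decomposition; so some bag has ≥ 3 vertices and tw(G) ≥ 2. Therefore the treewidth is 2.

Treewidth 2.
One such decomposition:
Bags: B1 = {a, d, e}  B2 = {a, c, d}  B3 = {b, c, d}
Tree: B1–B2, B2–B3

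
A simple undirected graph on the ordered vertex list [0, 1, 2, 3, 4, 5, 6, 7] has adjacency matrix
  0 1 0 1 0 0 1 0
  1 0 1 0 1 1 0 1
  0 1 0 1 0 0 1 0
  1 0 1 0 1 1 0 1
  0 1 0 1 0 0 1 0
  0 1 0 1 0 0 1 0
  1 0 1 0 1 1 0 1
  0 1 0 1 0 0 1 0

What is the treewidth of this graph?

3

A width-3 tree decomposition is:
Bags: B1 = {1, 3, 4, 6}  B2 = {0, 1, 3, 6}  B3 = {1, 3, 6, 7}  B4 = {1, 3, 5, 6}  B5 = {1, 2, 3, 6}
Tree: B1–B2, B2–B3, B3–B4, B4–B5
Each bag holds 4 vertices, so the decomposition has width 3, which upper-bounds the treewidth. For the lower bound: the 4 vertex sets {3,4}, {0,1}, {6}, {7} are disjoint, each induces a connected subgraph, and every pair is joined by at least one edge of G. Contracting each set to a single vertex therefore yields K_{4} as a minor, and since treewidth is minor-monotone, tw(G) ≥ tw(K_{4}) = 3. The upper and lower bounds meet at 3, so that is the treewidth.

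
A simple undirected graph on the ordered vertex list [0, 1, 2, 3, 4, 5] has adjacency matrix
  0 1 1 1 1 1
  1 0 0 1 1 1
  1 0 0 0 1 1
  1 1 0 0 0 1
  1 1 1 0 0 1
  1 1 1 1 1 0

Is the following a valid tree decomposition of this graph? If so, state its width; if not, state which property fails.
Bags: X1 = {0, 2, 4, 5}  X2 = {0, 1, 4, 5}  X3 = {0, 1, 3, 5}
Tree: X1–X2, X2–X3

Every vertex of G appears in some bag (union = {0, 1, 2, 3, 4, 5}); every edge is covered by a bag; and for each vertex v the set of bags containing v is connected in the bag tree. The decomposition is therefore valid. The largest bag has 4 vertices, so the width is 3.

Yes; width 3.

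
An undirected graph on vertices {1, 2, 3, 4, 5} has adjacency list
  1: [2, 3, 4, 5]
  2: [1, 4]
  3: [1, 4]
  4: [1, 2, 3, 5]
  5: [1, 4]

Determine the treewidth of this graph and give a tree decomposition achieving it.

The largest bag has 3 vertices, giving width 2; this decomposition certifies tw(G) ≤ 2. On the other hand G contains the 3-clique {1, 2, 4}. A clique must lie in a single bag of any decomposition, so no decomposition can have width below 2. Combining the bounds, tw(G) = 2.

Treewidth 2.
One optimal decomposition is:
Bags: B1 = {1, 4, 5}  B2 = {1, 3, 4}  B3 = {1, 2, 4}
Tree: B1–B2, B2–B3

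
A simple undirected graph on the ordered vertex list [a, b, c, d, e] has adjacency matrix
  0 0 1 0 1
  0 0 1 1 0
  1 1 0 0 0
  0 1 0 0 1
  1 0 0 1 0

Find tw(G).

A width-2 tree decomposition is:
Bags: B1 = {a, b, c}  B2 = {a, b, e}  B3 = {b, d, e}
Tree: B1–B2, B2–B3
Each bag holds 3 vertices, so the decomposition has width 2, which upper-bounds the treewidth. The edges b–c–a–e–d–b form a cycle, so G is not a tree and its treewidth is at least 2. The upper and lower bounds meet at 2, so that is the treewidth.

2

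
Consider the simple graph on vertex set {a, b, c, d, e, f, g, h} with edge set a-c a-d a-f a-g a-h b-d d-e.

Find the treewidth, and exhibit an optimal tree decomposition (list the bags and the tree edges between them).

Treewidth 1.
Bags: B1 = {d, e}  B2 = {a, d}  B3 = {a, f}  B4 = {a, c}  B5 = {a, g}  B6 = {a, h}  B7 = {b, d}
Tree: B1–B2, B2–B3, B3–B4, B3–B5, B4–B6, B2–B7

Each bag holds 2 vertices, so the decomposition has width 1, which upper-bounds the treewidth. G has an edge, so its treewidth is at least 1. The upper and lower bounds meet at 1, so that is the treewidth.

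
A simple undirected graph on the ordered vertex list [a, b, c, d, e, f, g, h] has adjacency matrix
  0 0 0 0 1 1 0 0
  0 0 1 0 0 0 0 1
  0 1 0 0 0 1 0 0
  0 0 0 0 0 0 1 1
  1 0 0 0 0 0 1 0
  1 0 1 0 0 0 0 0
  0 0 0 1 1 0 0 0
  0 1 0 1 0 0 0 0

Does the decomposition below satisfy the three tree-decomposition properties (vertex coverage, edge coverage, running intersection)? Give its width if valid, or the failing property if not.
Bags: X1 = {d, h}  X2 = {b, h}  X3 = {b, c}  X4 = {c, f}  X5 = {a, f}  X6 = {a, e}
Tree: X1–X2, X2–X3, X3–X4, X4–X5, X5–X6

No — vertex g appears in no bag.

A tree decomposition must satisfy three properties: every vertex lies in some bag; for every edge, both endpoints lie together in some bag; and for every vertex, the bags containing it form a connected subtree. Here vertex g appears in no bag, so the decomposition is invalid.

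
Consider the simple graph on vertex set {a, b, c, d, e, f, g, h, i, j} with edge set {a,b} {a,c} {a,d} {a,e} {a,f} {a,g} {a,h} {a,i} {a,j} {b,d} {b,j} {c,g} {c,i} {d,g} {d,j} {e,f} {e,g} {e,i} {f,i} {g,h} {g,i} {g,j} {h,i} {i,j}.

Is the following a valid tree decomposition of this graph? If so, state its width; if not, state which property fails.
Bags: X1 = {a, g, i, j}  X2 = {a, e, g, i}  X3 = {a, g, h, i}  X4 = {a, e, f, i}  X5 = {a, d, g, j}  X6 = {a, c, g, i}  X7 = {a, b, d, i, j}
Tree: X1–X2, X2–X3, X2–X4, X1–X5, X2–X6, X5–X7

A tree decomposition must satisfy three properties: every vertex lies in some bag; for every edge, both endpoints lie together in some bag; and for every vertex, the bags containing it form a connected subtree. Here bags containing vertex i are not connected in the tree, so the decomposition is invalid.

No — bags containing vertex i are not connected in the tree.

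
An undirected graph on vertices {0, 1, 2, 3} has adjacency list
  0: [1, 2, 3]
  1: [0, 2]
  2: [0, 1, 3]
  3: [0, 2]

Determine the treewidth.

2

A width-2 tree decomposition is:
Bags: B1 = {0, 1, 2}  B2 = {0, 2, 3}
Tree: B1–B2
Each bag holds 3 vertices, so the decomposition has width 2, which upper-bounds the treewidth. Conversely, {0, 1, 2} is a clique of size 3, and the vertices of any clique must share a bag in every tree decomposition; so some bag has ≥ 3 vertices and tw(G) ≥ 2. Hence tw(G) = 2 exactly.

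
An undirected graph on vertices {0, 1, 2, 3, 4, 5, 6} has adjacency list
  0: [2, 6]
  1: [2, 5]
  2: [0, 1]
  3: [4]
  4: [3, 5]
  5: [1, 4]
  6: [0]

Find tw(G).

A width-1 tree decomposition is:
Bags: B1 = {3, 4}  B2 = {4, 5}  B3 = {1, 5}  B4 = {1, 2}  B5 = {0, 2}  B6 = {0, 6}
Tree: B1–B2, B2–B3, B3–B4, B4–B5, B5–B6
Every bag has size at most 2, so the width is 2 − 1 = 1 and tw(G) ≤ 1. Since G has at least one edge (e.g. 3–4), it is not an edgeless graph, so tw(G) ≥ 1. Combining the bounds, tw(G) = 1.

1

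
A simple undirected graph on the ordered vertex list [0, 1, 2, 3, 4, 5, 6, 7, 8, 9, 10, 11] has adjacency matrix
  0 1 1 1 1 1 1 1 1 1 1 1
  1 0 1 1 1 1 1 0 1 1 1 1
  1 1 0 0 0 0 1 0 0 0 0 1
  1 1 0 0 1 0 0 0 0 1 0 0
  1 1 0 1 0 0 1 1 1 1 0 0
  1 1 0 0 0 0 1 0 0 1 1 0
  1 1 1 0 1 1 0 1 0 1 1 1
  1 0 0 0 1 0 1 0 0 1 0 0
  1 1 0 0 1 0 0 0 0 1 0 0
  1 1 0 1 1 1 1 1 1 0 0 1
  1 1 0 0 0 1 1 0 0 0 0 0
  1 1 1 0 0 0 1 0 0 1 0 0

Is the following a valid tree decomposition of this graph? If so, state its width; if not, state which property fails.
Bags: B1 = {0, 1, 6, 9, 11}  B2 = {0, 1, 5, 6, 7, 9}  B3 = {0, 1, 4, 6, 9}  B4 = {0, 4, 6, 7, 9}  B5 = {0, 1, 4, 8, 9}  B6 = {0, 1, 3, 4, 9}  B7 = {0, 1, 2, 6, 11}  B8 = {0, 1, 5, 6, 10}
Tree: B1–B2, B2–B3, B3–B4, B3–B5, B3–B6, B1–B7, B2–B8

A tree decomposition must satisfy three properties: every vertex lies in some bag; for every edge, both endpoints lie together in some bag; and for every vertex, the bags containing it form a connected subtree. Here bags containing vertex 7 are not connected in the tree, so the decomposition is invalid.

No — bags containing vertex 7 are not connected in the tree.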